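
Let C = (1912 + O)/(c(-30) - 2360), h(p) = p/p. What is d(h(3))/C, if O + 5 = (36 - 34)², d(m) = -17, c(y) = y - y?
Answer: 40120/1911 ≈ 20.994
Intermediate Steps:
c(y) = 0
h(p) = 1
O = -1 (O = -5 + (36 - 34)² = -5 + 2² = -5 + 4 = -1)
C = -1911/2360 (C = (1912 - 1)/(0 - 2360) = 1911/(-2360) = 1911*(-1/2360) = -1911/2360 ≈ -0.80975)
d(h(3))/C = -17/(-1911/2360) = -17*(-2360/1911) = 40120/1911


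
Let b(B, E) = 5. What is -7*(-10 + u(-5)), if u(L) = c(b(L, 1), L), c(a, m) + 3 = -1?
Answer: 98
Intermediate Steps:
c(a, m) = -4 (c(a, m) = -3 - 1 = -4)
u(L) = -4
-7*(-10 + u(-5)) = -7*(-10 - 4) = -7*(-14) = 98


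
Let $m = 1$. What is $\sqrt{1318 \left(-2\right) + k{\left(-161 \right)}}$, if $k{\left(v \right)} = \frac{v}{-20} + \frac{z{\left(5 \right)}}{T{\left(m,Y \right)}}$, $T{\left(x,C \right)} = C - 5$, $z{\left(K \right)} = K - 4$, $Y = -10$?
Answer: $\frac{i \sqrt{2365215}}{30} \approx 51.264 i$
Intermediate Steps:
$z{\left(K \right)} = -4 + K$
$T{\left(x,C \right)} = -5 + C$
$k{\left(v \right)} = - \frac{1}{15} - \frac{v}{20}$ ($k{\left(v \right)} = \frac{v}{-20} + \frac{-4 + 5}{-5 - 10} = v \left(- \frac{1}{20}\right) + 1 \frac{1}{-15} = - \frac{v}{20} + 1 \left(- \frac{1}{15}\right) = - \frac{v}{20} - \frac{1}{15} = - \frac{1}{15} - \frac{v}{20}$)
$\sqrt{1318 \left(-2\right) + k{\left(-161 \right)}} = \sqrt{1318 \left(-2\right) - - \frac{479}{60}} = \sqrt{-2636 + \left(- \frac{1}{15} + \frac{161}{20}\right)} = \sqrt{-2636 + \frac{479}{60}} = \sqrt{- \frac{157681}{60}} = \frac{i \sqrt{2365215}}{30}$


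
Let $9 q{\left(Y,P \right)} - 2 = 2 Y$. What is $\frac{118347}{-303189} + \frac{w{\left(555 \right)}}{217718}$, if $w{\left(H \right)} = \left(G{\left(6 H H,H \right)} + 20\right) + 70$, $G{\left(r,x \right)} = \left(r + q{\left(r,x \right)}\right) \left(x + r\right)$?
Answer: $\frac{633050690749274362}{33004851351} \approx 1.9181 \cdot 10^{7}$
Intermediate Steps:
$q{\left(Y,P \right)} = \frac{2}{9} + \frac{2 Y}{9}$
$G{\left(r,x \right)} = \left(\frac{2}{9} + \frac{11 r}{9}\right) \left(r + x\right)$ ($G{\left(r,x \right)} = \left(r + \left(\frac{2}{9} + \frac{2 r}{9}\right)\right) \left(x + r\right) = \left(\frac{2}{9} + \frac{11 r}{9}\right) \left(r + x\right)$)
$w{\left(H \right)} = 90 + 44 H^{4} + \frac{2 H}{9} + \frac{4 H^{2}}{3} + \frac{22 H^{3}}{3}$ ($w{\left(H \right)} = \left(\left(\frac{2 \cdot 6 H H}{9} + \frac{2 H}{9} + \frac{11 \left(6 H H\right)^{2}}{9} + \frac{11 \cdot 6 H H H}{9}\right) + 20\right) + 70 = \left(\left(\frac{2 \cdot 6 H^{2}}{9} + \frac{2 H}{9} + \frac{11 \left(6 H^{2}\right)^{2}}{9} + \frac{11 \cdot 6 H^{2} H}{9}\right) + 20\right) + 70 = \left(\left(\frac{4 H^{2}}{3} + \frac{2 H}{9} + \frac{11 \cdot 36 H^{4}}{9} + \frac{22 H^{3}}{3}\right) + 20\right) + 70 = \left(\left(\frac{4 H^{2}}{3} + \frac{2 H}{9} + 44 H^{4} + \frac{22 H^{3}}{3}\right) + 20\right) + 70 = \left(\left(44 H^{4} + \frac{2 H}{9} + \frac{4 H^{2}}{3} + \frac{22 H^{3}}{3}\right) + 20\right) + 70 = \left(20 + 44 H^{4} + \frac{2 H}{9} + \frac{4 H^{2}}{3} + \frac{22 H^{3}}{3}\right) + 70 = 90 + 44 H^{4} + \frac{2 H}{9} + \frac{4 H^{2}}{3} + \frac{22 H^{3}}{3}$)
$\frac{118347}{-303189} + \frac{w{\left(555 \right)}}{217718} = \frac{118347}{-303189} + \frac{90 + 44 \cdot 555^{4} + \frac{2}{9} \cdot 555 + \frac{4 \cdot 555^{2}}{3} + \frac{22 \cdot 555^{3}}{3}}{217718} = 118347 \left(- \frac{1}{303189}\right) + \left(90 + 44 \cdot 94879400625 + \frac{370}{3} + \frac{4}{3} \cdot 308025 + \frac{22}{3} \cdot 170953875\right) \frac{1}{217718} = - \frac{39449}{101063} + \left(90 + 4174693627500 + \frac{370}{3} + 410700 + 1253661750\right) \frac{1}{217718} = - \frac{39449}{101063} + \frac{12527843100490}{3} \cdot \frac{1}{217718} = - \frac{39449}{101063} + \frac{6263921550245}{326577} = \frac{633050690749274362}{33004851351}$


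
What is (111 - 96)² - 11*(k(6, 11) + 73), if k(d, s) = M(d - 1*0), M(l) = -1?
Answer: -567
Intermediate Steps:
k(d, s) = -1
(111 - 96)² - 11*(k(6, 11) + 73) = (111 - 96)² - 11*(-1 + 73) = 15² - 11*72 = 225 - 1*792 = 225 - 792 = -567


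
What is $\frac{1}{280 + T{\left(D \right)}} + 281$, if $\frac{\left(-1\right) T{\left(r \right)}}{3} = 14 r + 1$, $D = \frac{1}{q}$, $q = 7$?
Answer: $\frac{76152}{271} \approx 281.0$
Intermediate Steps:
$D = \frac{1}{7} \approx 0.14286$
$T{\left(r \right)} = -3 - 42 r$ ($T{\left(r \right)} = - 3 \left(14 r + 1\right) = - 3 \left(1 + 14 r\right) = -3 - 42 r$)
$\frac{1}{280 + T{\left(D \right)}} + 281 = \frac{1}{280 - 9} + 281 = \frac{1}{271} + 281 = \frac{76152}{271}$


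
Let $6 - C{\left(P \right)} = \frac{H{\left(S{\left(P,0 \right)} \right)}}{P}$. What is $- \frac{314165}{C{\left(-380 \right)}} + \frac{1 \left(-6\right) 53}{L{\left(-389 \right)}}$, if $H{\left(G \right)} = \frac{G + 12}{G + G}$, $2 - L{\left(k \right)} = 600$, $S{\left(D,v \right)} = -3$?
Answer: $- \frac{71390130037}{1362543} \approx -52395.0$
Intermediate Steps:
$L{\left(k \right)} = -598$ ($L{\left(k \right)} = 2 - 600 = -598$)
$H{\left(G \right)} = \frac{12 + G}{2 G}$
$C{\left(P \right)} = 6 + \frac{3}{2 P}$ ($C{\left(P \right)} = 6 - \frac{\frac{1}{2} \frac{1}{-3} \left(12 - 3\right)}{P} = 6 - \frac{\frac{1}{2} \left(- \frac{1}{3}\right) 9}{P} = 6 - - \frac{3}{2 P} = 6 + \frac{3}{2 P}$)
$- \frac{314165}{C{\left(-380 \right)}} + \frac{1 \left(-6\right) 53}{L{\left(-389 \right)}} = - \frac{314165}{6 + \frac{3}{2 \left(-380\right)}} + \frac{1 \left(-6\right) 53}{-598} = - \frac{314165}{6 + \frac{3}{2} \left(- \frac{1}{380}\right)} + \left(-6\right) 53 \left(- \frac{1}{598}\right) = - \frac{314165}{6 - \frac{3}{760}} - - \frac{159}{299} = - \frac{314165}{\frac{4557}{760}} + \frac{159}{299} = \left(-314165\right) \frac{760}{4557} + \frac{159}{299} = - \frac{238765400}{4557} + \frac{159}{299} = - \frac{71390130037}{1362543}$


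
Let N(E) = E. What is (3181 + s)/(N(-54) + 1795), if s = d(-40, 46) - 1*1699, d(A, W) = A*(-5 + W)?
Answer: -158/1741 ≈ -0.090752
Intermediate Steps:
s = -3339 (s = -40*(-5 + 46) - 1*1699 = -40*41 - 1699 = -1640 - 1699 = -3339)
(3181 + s)/(N(-54) + 1795) = (3181 - 3339)/(-54 + 1795) = -158/1741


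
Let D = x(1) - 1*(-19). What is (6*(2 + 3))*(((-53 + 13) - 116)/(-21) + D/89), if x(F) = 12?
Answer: 145350/623 ≈ 233.31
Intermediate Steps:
D = 31 (D = 12 - 1*(-19) = 12 + 19 = 31)
(6*(2 + 3))*(((-53 + 13) - 116)/(-21) + D/89) = (6*(2 + 3))*(((-53 + 13) - 116)/(-21) + 31/89) = (6*5)*((-40 - 116)*(-1/21) + 31*(1/89)) = 30*(-156*(-1/21) + 31/89) = 30*(52/7 + 31/89) = 30*(4845/623) = 145350/623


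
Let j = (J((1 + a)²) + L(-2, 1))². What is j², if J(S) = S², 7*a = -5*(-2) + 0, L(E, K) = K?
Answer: 54502636348375127056/33232930569601 ≈ 1.6400e+6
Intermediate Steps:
a = 10/7 (a = (-5*(-2) + 0)/7 = (10 + 0)/7 = (⅐)*10 = 10/7 ≈ 1.4286)
j = 7382590084/5764801 (j = (((1 + 10/7)²)² + 1)² = (((17/7)²)² + 1)² = ((289/49)² + 1)² = (83521/2401 + 1)² = (85922/2401)² = 7382590084/5764801 ≈ 1280.6)
j² = (7382590084/5764801)² = 54502636348375127056/33232930569601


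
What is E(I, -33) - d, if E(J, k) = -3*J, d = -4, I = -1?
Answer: 7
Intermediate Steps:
E(I, -33) - d = -3*(-1) - 1*(-4) = 3 + 4 = 7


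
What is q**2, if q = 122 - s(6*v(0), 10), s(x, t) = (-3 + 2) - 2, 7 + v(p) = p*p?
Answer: 15625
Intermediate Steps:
v(p) = -7 + p**2 (v(p) = -7 + p*p = -7 + p**2)
s(x, t) = -3 (s(x, t) = -1 - 2 = -3)
q = 125 (q = 122 - 1*(-3) = 122 + 3 = 125)
q**2 = 125**2 = 15625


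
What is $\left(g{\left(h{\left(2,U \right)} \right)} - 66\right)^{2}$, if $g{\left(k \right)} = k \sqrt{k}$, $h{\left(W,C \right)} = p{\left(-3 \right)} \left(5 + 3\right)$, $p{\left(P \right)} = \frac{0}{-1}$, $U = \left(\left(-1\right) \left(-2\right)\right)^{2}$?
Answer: $4356$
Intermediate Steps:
$U = 4$ ($U = 2^{2} = 4$)
$p{\left(P \right)} = 0$ ($p{\left(P \right)} = 0 \left(-1\right) = 0$)
$h{\left(W,C \right)} = 0$ ($h{\left(W,C \right)} = 0 \left(5 + 3\right) = 0 \cdot 8 = 0$)
$g{\left(k \right)} = k^{\frac{3}{2}}$
$\left(g{\left(h{\left(2,U \right)} \right)} - 66\right)^{2} = \left(0^{\frac{3}{2}} - 66\right)^{2} = \left(0 - 66\right)^{2} = \left(-66\right)^{2} = 4356$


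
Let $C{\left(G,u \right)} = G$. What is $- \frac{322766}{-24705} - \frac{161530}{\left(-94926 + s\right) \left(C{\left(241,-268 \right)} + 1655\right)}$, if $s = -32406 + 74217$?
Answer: $\frac{361205292281}{27643807980} \approx 13.066$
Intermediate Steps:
$s = 41811$
$- \frac{322766}{-24705} - \frac{161530}{\left(-94926 + s\right) \left(C{\left(241,-268 \right)} + 1655\right)} = - \frac{322766}{-24705} - \frac{161530}{\left(-94926 + 41811\right) \left(241 + 1655\right)} = \left(-322766\right) \left(- \frac{1}{24705}\right) - \frac{161530}{\left(-53115\right) 1896} = \frac{322766}{24705} - \frac{161530}{-100706040} = \frac{322766}{24705} - - \frac{16153}{10070604} = \frac{322766}{24705} + \frac{16153}{10070604} = \frac{361205292281}{27643807980}$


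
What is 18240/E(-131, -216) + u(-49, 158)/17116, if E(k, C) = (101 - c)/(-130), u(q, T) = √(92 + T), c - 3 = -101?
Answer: -2371200/199 + 5*√10/17116 ≈ -11916.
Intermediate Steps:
c = -98 (c = 3 - 101 = -98)
E(k, C) = -199/130 (E(k, C) = (101 - 1*(-98))/(-130) = (101 + 98)*(-1/130) = 199*(-1/130) = -199/130)
18240/E(-131, -216) + u(-49, 158)/17116 = 18240/(-199/130) + √(92 + 158)/17116 = 18240*(-130/199) + √250*(1/17116) = -2371200/199 + (5*√10)*(1/17116) = -2371200/199 + 5*√10/17116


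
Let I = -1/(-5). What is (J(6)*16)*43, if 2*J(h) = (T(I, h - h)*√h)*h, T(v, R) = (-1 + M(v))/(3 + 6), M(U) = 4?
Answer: 688*√6 ≈ 1685.2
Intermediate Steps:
I = ⅕ (I = -1*(-⅕) = ⅕ ≈ 0.20000)
T(v, R) = ⅓ (T(v, R) = (-1 + 4)/(3 + 6) = 3/9 = 3*(⅑) = ⅓)
J(h) = h^(3/2)/6 (J(h) = ((√h/3)*h)/2 = (h^(3/2)/3)/2 = h^(3/2)/6)
(J(6)*16)*43 = ((6^(3/2)/6)*16)*43 = (((6*√6)/6)*16)*43 = (√6*16)*43 = (16*√6)*43 = 688*√6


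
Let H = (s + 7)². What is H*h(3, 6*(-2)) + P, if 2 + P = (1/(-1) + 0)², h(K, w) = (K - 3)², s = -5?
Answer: -1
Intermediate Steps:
h(K, w) = (-3 + K)²
P = -1 (P = -2 + (1/(-1) + 0)² = -2 + (-1 + 0)² = -2 + (-1)² = -2 + 1 = -1)
H = 4 (H = (-5 + 7)² = 2² = 4)
H*h(3, 6*(-2)) + P = 4*(-3 + 3)² - 1 = 4*0² - 1 = 4*0 - 1 = 0 - 1 = -1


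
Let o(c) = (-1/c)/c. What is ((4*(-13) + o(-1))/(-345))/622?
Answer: 53/214590 ≈ 0.00024698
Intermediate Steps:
o(c) = -1/c²
((4*(-13) + o(-1))/(-345))/622 = ((4*(-13) - 1/(-1)²)/(-345))/622 = ((-52 - 1*1)*(-1/345))*(1/622) = ((-52 - 1)*(-1/345))*(1/622) = -53*(-1/345)*(1/622) = (53/345)*(1/622) = 53/214590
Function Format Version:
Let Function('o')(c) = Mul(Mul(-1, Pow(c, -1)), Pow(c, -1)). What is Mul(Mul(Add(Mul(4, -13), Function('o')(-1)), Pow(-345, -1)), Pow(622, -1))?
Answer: Rational(53, 214590) ≈ 0.00024698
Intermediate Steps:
Function('o')(c) = Mul(-1, Pow(c, -2))
Mul(Mul(Add(Mul(4, -13), Function('o')(-1)), Pow(-345, -1)), Pow(622, -1)) = Mul(Mul(Add(Mul(4, -13), Mul(-1, Pow(-1, -2))), Pow(-345, -1)), Pow(622, -1)) = Mul(Mul(Add(-52, Mul(-1, 1)), Rational(-1, 345)), Rational(1, 622)) = Mul(Mul(Add(-52, -1), Rational(-1, 345)), Rational(1, 622)) = Mul(Mul(-53, Rational(-1, 345)), Rational(1, 622)) = Mul(Rational(53, 345), Rational(1, 622)) = Rational(53, 214590)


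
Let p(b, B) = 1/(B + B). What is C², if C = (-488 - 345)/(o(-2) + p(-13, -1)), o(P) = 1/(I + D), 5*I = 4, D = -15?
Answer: 13991577796/6561 ≈ 2.1325e+6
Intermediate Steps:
I = ⅘ (I = (⅕)*4 = ⅘ ≈ 0.80000)
p(b, B) = 1/(2*B)
o(P) = -5/71 (o(P) = 1/(⅘ - 15) = 1/(-71/5) = -5/71)
C = 118286/81 (C = (-488 - 345)/(-5/71 + (½)/(-1)) = -833/(-5/71 + (½)*(-1)) = -833/(-5/71 - ½) = -833/(-81/142) = -833*(-142/81) = 118286/81 ≈ 1460.3)
C² = (118286/81)² = 13991577796/6561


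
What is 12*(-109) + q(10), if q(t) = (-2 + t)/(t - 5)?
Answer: -6532/5 ≈ -1306.4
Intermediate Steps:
q(t) = (-2 + t)/(-5 + t)
12*(-109) + q(10) = 12*(-109) + (-2 + 10)/(-5 + 10) = -1308 + 8/5 = -6532/5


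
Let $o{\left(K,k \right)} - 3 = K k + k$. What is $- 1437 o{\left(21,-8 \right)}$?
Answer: $248601$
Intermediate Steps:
$o{\left(K,k \right)} = 3 + k + K k$ ($o{\left(K,k \right)} = 3 + \left(K k + k\right) = 3 + \left(k + K k\right) = 3 + k + K k$)
$- 1437 o{\left(21,-8 \right)} = - 1437 \left(3 - 8 + 21 \left(-8\right)\right) = - 1437 \left(3 - 8 - 168\right) = \left(-1437\right) \left(-173\right) = 248601$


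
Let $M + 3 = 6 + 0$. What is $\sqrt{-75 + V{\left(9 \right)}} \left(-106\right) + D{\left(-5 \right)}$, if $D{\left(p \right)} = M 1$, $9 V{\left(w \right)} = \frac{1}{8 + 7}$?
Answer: $3 - \frac{212 i \sqrt{37965}}{45} \approx 3.0 - 917.94 i$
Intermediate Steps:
$V{\left(w \right)} = \frac{1}{135}$ ($V{\left(w \right)} = \frac{1}{9 \left(8 + 7\right)} = \frac{1}{9 \cdot 15} = \frac{1}{9} \cdot \frac{1}{15} = \frac{1}{135}$)
$M = 3$ ($M = -3 + \left(6 + 0\right) = -3 + 6 = 3$)
$D{\left(p \right)} = 3$ ($D{\left(p \right)} = 3 \cdot 1 = 3$)
$\sqrt{-75 + V{\left(9 \right)}} \left(-106\right) + D{\left(-5 \right)} = \sqrt{-75 + \frac{1}{135}} \left(-106\right) + 3 = \sqrt{- \frac{10124}{135}} \left(-106\right) + 3 = \frac{2 i \sqrt{37965}}{45} \left(-106\right) + 3 = - \frac{212 i \sqrt{37965}}{45} + 3 = 3 - \frac{212 i \sqrt{37965}}{45}$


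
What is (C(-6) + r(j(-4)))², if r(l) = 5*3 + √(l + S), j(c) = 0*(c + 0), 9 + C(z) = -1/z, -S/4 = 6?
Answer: 505/36 + 74*I*√6/3 ≈ 14.028 + 60.421*I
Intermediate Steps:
S = -24 (S = -4*6 = -24)
C(z) = -9 - 1/z
j(c) = 0 (j(c) = 0*c = 0)
r(l) = 15 + √(-24 + l) (r(l) = 5*3 + √(l - 24) = 15 + √(-24 + l))
(C(-6) + r(j(-4)))² = ((-9 - 1/(-6)) + (15 + √(-24 + 0)))² = ((-9 - 1*(-⅙)) + (15 + √(-24)))² = ((-9 + ⅙) + (15 + 2*I*√6))² = (-53/6 + (15 + 2*I*√6))² = (37/6 + 2*I*√6)²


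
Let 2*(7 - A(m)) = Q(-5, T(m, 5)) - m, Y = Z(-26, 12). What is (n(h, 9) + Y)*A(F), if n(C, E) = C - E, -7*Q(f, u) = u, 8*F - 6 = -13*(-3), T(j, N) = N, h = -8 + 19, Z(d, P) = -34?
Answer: -2278/7 ≈ -325.43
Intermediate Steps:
Y = -34
h = 11
F = 45/8 (F = 3/4 + (-13*(-3))/8 = 3/4 + (1/8)*39 = 3/4 + 39/8 = 45/8 ≈ 5.6250)
Q(f, u) = -u/7
A(m) = 103/14 + m/2 (A(m) = 7 - (-1/7*5 - m)/2 = 7 - (-5/7 - m)/2 = 7 + (5/14 + m/2) = 103/14 + m/2)
(n(h, 9) + Y)*A(F) = ((11 - 1*9) - 34)*(103/14 + (1/2)*(45/8)) = ((11 - 9) - 34)*(103/14 + 45/16) = (2 - 34)*(1139/112) = -32*1139/112 = -2278/7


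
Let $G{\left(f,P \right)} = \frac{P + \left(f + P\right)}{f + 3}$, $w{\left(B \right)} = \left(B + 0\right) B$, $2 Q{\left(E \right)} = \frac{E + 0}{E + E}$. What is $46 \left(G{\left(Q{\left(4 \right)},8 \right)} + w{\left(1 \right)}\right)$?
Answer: $276$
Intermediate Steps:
$Q{\left(E \right)} = \frac{1}{4}$ ($Q{\left(E \right)} = \frac{\left(E + 0\right) \frac{1}{E + E}}{2} = \frac{E \frac{1}{2 E}}{2} = \frac{1}{2} \cdot \frac{1}{2} = \frac{1}{4}$)
$w{\left(B \right)} = B^{2}$ ($w{\left(B \right)} = B B = B^{2}$)
$G{\left(f,P \right)} = \frac{f + 2 P}{3 + f}$ ($G{\left(f,P \right)} = \frac{P + \left(P + f\right)}{3 + f} = \frac{f + 2 P}{3 + f}$)
$46 \left(G{\left(Q{\left(4 \right)},8 \right)} + w{\left(1 \right)}\right) = 46 \left(\frac{\frac{1}{4} + 2 \cdot 8}{3 + \frac{1}{4}} + 1^{2}\right) = 46 \left(\frac{\frac{1}{4} + 16}{\frac{13}{4}} + 1\right) = 46 \left(\frac{4}{13} \cdot \frac{65}{4} + 1\right) = 46 \left(5 + 1\right) = 46 \cdot 6 = 276$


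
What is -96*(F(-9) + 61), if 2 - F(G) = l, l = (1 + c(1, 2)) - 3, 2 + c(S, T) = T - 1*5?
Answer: -6720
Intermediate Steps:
c(S, T) = -7 + T (c(S, T) = -2 + (T - 1*5) = -2 + (T - 5) = -2 + (-5 + T) = -7 + T)
l = -7 (l = (1 + (-7 + 2)) - 3 = (1 - 5) - 3 = -4 - 3 = -7)
F(G) = 9 (F(G) = 2 - 1*(-7) = 2 + 7 = 9)
-96*(F(-9) + 61) = -96*(9 + 61) = -96*70 = -6720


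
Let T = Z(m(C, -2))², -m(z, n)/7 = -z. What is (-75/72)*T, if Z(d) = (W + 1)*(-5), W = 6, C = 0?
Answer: -30625/24 ≈ -1276.0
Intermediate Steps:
m(z, n) = 7*z (m(z, n) = -(-7)*z = 7*z)
Z(d) = -35 (Z(d) = (6 + 1)*(-5) = 7*(-5) = -35)
T = 1225 (T = (-35)² = 1225)
(-75/72)*T = -75/72*1225 = -75*1/72*1225 = -25/24*1225 = -30625/24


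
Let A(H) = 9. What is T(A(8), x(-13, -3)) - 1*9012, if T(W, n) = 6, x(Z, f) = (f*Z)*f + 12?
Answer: -9006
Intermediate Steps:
x(Z, f) = 12 + Z*f² (x(Z, f) = (Z*f)*f + 12 = Z*f² + 12 = 12 + Z*f²)
T(A(8), x(-13, -3)) - 1*9012 = 6 - 1*9012 = 6 - 9012 = -9006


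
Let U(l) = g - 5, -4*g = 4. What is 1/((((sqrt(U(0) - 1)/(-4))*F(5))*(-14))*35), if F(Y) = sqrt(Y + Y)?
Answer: -I*sqrt(70)/8575 ≈ -0.0009757*I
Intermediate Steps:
g = -1 (g = -1/4*4 = -1)
U(l) = -6 (U(l) = -1 - 5 = -6)
F(Y) = sqrt(2)*sqrt(Y) (F(Y) = sqrt(2*Y) = sqrt(2)*sqrt(Y))
1/((((sqrt(U(0) - 1)/(-4))*F(5))*(-14))*35) = 1/((((sqrt(-6 - 1)/(-4))*(sqrt(2)*sqrt(5)))*(-14))*35) = 1/((((-I*sqrt(7)/4)*sqrt(10))*(-14))*35) = 1/((-I*sqrt(70)/4*(-14))*35) = 1/((7*I*sqrt(70)/2)*35) = 1/(245*I*sqrt(70)/2) = -I*sqrt(70)/8575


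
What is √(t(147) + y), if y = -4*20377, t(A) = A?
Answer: I*√81361 ≈ 285.24*I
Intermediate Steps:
y = -81508
√(t(147) + y) = √(147 - 81508) = √(-81361) = I*√81361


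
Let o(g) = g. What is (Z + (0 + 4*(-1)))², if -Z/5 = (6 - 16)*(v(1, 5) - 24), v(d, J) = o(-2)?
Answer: 1700416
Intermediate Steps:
v(d, J) = -2
Z = -1300 (Z = -5*(6 - 16)*(-2 - 24) = -(-50)*(-26) = -5*260 = -1300)
(Z + (0 + 4*(-1)))² = (-1300 + (0 + 4*(-1)))² = (-1300 + (0 - 4))² = (-1300 - 4)² = (-1304)² = 1700416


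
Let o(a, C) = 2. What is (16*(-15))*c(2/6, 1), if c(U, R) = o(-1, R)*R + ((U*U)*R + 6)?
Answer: -5840/3 ≈ -1946.7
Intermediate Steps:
c(U, R) = 6 + 2*R + R*U**2 (c(U, R) = 2*R + ((U*U)*R + 6) = 2*R + (U**2*R + 6) = 2*R + (R*U**2 + 6) = 2*R + (6 + R*U**2) = 6 + 2*R + R*U**2)
(16*(-15))*c(2/6, 1) = (16*(-15))*(6 + 2*1 + 1*(2/6)**2) = -240*(6 + 2 + 1*(2*(1/6))**2) = -240*(6 + 2 + 1*(1/3)**2) = -240*(6 + 2 + 1*(1/9)) = -240*(6 + 2 + 1/9) = -240*73/9 = -5840/3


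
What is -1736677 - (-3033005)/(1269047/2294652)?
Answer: 4755766252441/1269047 ≈ 3.7475e+6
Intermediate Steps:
-1736677 - (-3033005)/(1269047/2294652) = -1736677 - (-3033005)/(1269047*(1/2294652)) = -1736677 - (-3033005)/1269047/2294652 = -1736677 - (-3033005)*2294652/1269047 = -1736677 - 1*(-6959690989260/1269047) = -1736677 + 6959690989260/1269047 = 4755766252441/1269047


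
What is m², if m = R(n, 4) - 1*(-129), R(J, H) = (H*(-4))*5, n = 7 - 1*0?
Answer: 2401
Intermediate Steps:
n = 7 (n = 7 + 0 = 7)
R(J, H) = -20*H (R(J, H) = -4*H*5 = -20*H)
m = 49 (m = -20*4 - 1*(-129) = -80 + 129 = 49)
m² = 49² = 2401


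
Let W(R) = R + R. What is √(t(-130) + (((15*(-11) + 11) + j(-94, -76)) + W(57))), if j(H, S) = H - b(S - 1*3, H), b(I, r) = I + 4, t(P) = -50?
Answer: I*√109 ≈ 10.44*I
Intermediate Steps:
W(R) = 2*R
b(I, r) = 4 + I
j(H, S) = -1 + H - S (j(H, S) = H - (4 + (S - 1*3)) = H - (4 + (S - 3)) = H - (4 + (-3 + S)) = H - (1 + S) = H + (-1 - S) = -1 + H - S)
√(t(-130) + (((15*(-11) + 11) + j(-94, -76)) + W(57))) = √(-50 + (((15*(-11) + 11) + (-1 - 94 - 1*(-76))) + 2*57)) = √(-50 + (((-165 + 11) + (-1 - 94 + 76)) + 114)) = √(-50 + ((-154 - 19) + 114)) = √(-50 + (-173 + 114)) = √(-50 - 59) = √(-109) = I*√109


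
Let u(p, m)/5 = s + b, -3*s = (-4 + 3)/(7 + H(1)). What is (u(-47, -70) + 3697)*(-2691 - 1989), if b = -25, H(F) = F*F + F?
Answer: -50153480/3 ≈ -1.6718e+7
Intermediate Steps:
H(F) = F + F² (H(F) = F² + F = F + F²)
s = 1/27 (s = -(-4 + 3)/(3*(7 + 1*(1 + 1))) = -(-1)/(3*(7 + 1*2)) = -(-1)/(3*(7 + 2)) = -(-1)/(3*9) = -⅓*(-⅑) = 1/27 ≈ 0.037037)
u(p, m) = -3370/27 (u(p, m) = 5*(1/27 - 25) = 5*(-674/27) = -3370/27)
(u(-47, -70) + 3697)*(-2691 - 1989) = (-3370/27 + 3697)*(-2691 - 1989) = (96449/27)*(-4680) = -50153480/3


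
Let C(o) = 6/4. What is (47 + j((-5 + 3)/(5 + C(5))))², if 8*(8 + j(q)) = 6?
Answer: 25281/16 ≈ 1580.1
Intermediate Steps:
C(o) = 3/2 (C(o) = 6*(¼) = 3/2)
j(q) = -29/4 (j(q) = -8 + (⅛)*6 = -8 + ¾ = -29/4)
(47 + j((-5 + 3)/(5 + C(5))))² = (47 - 29/4)² = (159/4)² = 25281/16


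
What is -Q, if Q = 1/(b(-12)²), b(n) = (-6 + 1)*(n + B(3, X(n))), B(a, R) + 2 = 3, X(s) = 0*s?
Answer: -1/3025 ≈ -0.00033058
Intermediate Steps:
X(s) = 0
B(a, R) = 1 (B(a, R) = -2 + 3 = 1)
b(n) = -5 - 5*n (b(n) = (-6 + 1)*(n + 1) = -5*(1 + n) = -5 - 5*n)
Q = 1/3025 (Q = 1/((-5 - 5*(-12))²) = 1/((-5 + 60)²) = 1/(55²) = 1/3025 ≈ 0.00033058)
-Q = -1*1/3025 = -1/3025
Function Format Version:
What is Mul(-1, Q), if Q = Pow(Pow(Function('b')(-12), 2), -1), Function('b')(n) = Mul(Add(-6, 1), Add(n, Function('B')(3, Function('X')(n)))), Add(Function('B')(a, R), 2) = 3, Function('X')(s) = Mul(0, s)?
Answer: Rational(-1, 3025) ≈ -0.00033058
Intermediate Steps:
Function('X')(s) = 0
Function('B')(a, R) = 1 (Function('B')(a, R) = Add(-2, 3) = 1)
Function('b')(n) = Add(-5, Mul(-5, n)) (Function('b')(n) = Mul(Add(-6, 1), Add(n, 1)) = Mul(-5, Add(1, n)) = Add(-5, Mul(-5, n)))
Q = Rational(1, 3025) (Q = Pow(Pow(Add(-5, Mul(-5, -12)), 2), -1) = Pow(Pow(Add(-5, 60), 2), -1) = Pow(Pow(55, 2), -1) = Pow(3025, -1) = Rational(1, 3025) ≈ 0.00033058)
Mul(-1, Q) = Mul(-1, Rational(1, 3025)) = Rational(-1, 3025)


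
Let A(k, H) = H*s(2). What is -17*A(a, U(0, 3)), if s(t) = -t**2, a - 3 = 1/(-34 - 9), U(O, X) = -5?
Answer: -340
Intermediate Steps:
a = 128/43 (a = 3 + 1/(-34 - 9) = 3 + 1/(-43) = 3 - 1/43 = 128/43 ≈ 2.9767)
A(k, H) = -4*H (A(k, H) = H*(-1*2**2) = H*(-1*4) = H*(-4) = -4*H)
-17*A(a, U(0, 3)) = -(-68)*(-5) = -17*20 = -340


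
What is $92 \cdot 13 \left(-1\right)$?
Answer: $-1196$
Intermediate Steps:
$92 \cdot 13 \left(-1\right) = 92 \left(-13\right) = -1196$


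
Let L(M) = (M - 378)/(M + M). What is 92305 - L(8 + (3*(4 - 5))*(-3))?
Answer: 3138731/34 ≈ 92316.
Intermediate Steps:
L(M) = (-378 + M)/(2*M) (L(M) = (-378 + M)/((2*M)) = (-378 + M)*(1/(2*M)) = (-378 + M)/(2*M))
92305 - L(8 + (3*(4 - 5))*(-3)) = 92305 - (-378 + (8 + (3*(4 - 5))*(-3)))/(2*(8 + (3*(4 - 5))*(-3))) = 92305 - (-378 + (8 + (3*(-1))*(-3)))/(2*(8 + (3*(-1))*(-3))) = 92305 - (-378 + (8 - 3*(-3)))/(2*(8 - 3*(-3))) = 92305 - (-378 + (8 + 9))/(2*(8 + 9)) = 92305 - (-378 + 17)/(2*17) = 92305 - (-361)/(2*17) = 92305 - 1*(-361/34) = 92305 + 361/34 = 3138731/34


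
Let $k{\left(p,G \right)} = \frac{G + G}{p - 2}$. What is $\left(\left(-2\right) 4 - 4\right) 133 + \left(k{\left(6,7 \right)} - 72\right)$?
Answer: $- \frac{3329}{2} \approx -1664.5$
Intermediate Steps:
$k{\left(p,G \right)} = \frac{2 G}{-2 + p}$
$\left(\left(-2\right) 4 - 4\right) 133 + \left(k{\left(6,7 \right)} - 72\right) = \left(\left(-2\right) 4 - 4\right) 133 - \left(72 - \frac{14}{-2 + 6}\right) = \left(-8 - 4\right) 133 - \left(72 - \frac{14}{4}\right) = \left(-12\right) 133 - \left(72 - \frac{7}{2}\right) = -1596 + \left(\frac{7}{2} - 72\right) = -1596 - \frac{137}{2} = - \frac{3329}{2}$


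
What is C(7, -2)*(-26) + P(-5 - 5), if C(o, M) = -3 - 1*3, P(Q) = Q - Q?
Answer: 156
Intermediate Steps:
P(Q) = 0
C(o, M) = -6 (C(o, M) = -3 - 3 = -6)
C(7, -2)*(-26) + P(-5 - 5) = -6*(-26) + 0 = 156 + 0 = 156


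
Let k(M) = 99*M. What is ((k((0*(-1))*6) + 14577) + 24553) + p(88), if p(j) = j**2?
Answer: 46874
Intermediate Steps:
((k((0*(-1))*6) + 14577) + 24553) + p(88) = ((99*((0*(-1))*6) + 14577) + 24553) + 88**2 = ((99*(0*6) + 14577) + 24553) + 7744 = ((99*0 + 14577) + 24553) + 7744 = ((0 + 14577) + 24553) + 7744 = (14577 + 24553) + 7744 = 39130 + 7744 = 46874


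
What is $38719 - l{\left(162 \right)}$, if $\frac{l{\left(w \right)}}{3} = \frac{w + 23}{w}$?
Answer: $\frac{2090641}{54} \approx 38716.0$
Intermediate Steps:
$l{\left(w \right)} = \frac{3 \left(23 + w\right)}{w}$ ($l{\left(w \right)} = 3 \frac{w + 23}{w} = 3 \frac{23 + w}{w} = \frac{3 \left(23 + w\right)}{w}$)
$38719 - l{\left(162 \right)} = 38719 - \left(3 + \frac{69}{162}\right) = 38719 - \left(3 + 69 \cdot \frac{1}{162}\right) = 38719 - \left(3 + \frac{23}{54}\right) = 38719 - \frac{185}{54} = \frac{2090641}{54}$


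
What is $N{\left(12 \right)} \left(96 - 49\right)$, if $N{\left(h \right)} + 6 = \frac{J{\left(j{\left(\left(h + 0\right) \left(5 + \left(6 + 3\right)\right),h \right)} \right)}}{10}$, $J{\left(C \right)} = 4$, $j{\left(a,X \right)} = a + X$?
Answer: $- \frac{1316}{5} \approx -263.2$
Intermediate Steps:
$j{\left(a,X \right)} = X + a$
$N{\left(h \right)} = - \frac{28}{5}$ ($N{\left(h \right)} = -6 + \frac{4}{10} = -6 + 4 \cdot \frac{1}{10} = -6 + \frac{2}{5} = - \frac{28}{5}$)
$N{\left(12 \right)} \left(96 - 49\right) = - \frac{28 \left(96 - 49\right)}{5} = \left(- \frac{28}{5}\right) 47 = - \frac{1316}{5}$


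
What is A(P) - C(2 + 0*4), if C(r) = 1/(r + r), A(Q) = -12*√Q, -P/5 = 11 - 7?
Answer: -¼ - 24*I*√5 ≈ -0.25 - 53.666*I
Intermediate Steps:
P = -20 (P = -5*(11 - 7) = -5*4 = -20)
C(r) = 1/(2*r)
A(P) - C(2 + 0*4) = -24*I*√5 - 1/(2*(2 + 0*4)) = -24*I*√5 - 1/(2*(2 + 0)) = -24*I*√5 - 1/(2*2) = -24*I*√5 - 1*¼ = -24*I*√5 - ¼ = -¼ - 24*I*√5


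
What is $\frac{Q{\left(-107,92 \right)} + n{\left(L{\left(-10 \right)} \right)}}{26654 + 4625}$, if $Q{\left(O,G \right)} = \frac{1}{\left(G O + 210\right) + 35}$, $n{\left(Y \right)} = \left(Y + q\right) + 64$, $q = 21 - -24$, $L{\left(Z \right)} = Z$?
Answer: $\frac{950300}{300247121} \approx 0.0031651$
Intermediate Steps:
$q = 45$ ($q = 21 + 24 = 45$)
$n{\left(Y \right)} = 109 + Y$ ($n{\left(Y \right)} = \left(Y + 45\right) + 64 = \left(45 + Y\right) + 64 = 109 + Y$)
$Q{\left(O,G \right)} = \frac{1}{245 + G O}$ ($Q{\left(O,G \right)} = \frac{1}{\left(210 + G O\right) + 35} = \frac{1}{245 + G O}$)
$\frac{Q{\left(-107,92 \right)} + n{\left(L{\left(-10 \right)} \right)}}{26654 + 4625} = \frac{\frac{1}{245 + 92 \left(-107\right)} + \left(109 - 10\right)}{26654 + 4625} = \frac{\frac{1}{245 - 9844} + 99}{31279} = \left(\frac{1}{-9599} + 99\right) \frac{1}{31279} = \left(- \frac{1}{9599} + 99\right) \frac{1}{31279} = \frac{950300}{9599} \cdot \frac{1}{31279} = \frac{950300}{300247121}$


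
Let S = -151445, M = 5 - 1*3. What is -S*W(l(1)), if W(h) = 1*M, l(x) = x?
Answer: 302890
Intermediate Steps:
M = 2 (M = 5 - 3 = 2)
W(h) = 2 (W(h) = 1*2 = 2)
-S*W(l(1)) = -(-151445)*2 = -1*(-302890) = 302890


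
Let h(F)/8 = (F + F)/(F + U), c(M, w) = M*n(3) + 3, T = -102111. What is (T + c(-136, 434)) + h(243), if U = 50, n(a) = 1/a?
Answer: -89781116/879 ≈ -1.0214e+5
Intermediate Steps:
c(M, w) = 3 + M/3 (c(M, w) = M/3 + 3 = 3 + M/3)
h(F) = 16*F/(50 + F) (h(F) = 8*((F + F)/(F + 50)) = 8*((2*F)/(50 + F)) = 8*(2*F/(50 + F)) = 16*F/(50 + F))
(T + c(-136, 434)) + h(243) = (-102111 + (3 + (⅓)*(-136))) + 16*243/(50 + 243) = (-102111 + (3 - 136/3)) + 16*243/293 = (-102111 - 127/3) + 16*243*(1/293) = -306460/3 + 3888/293 = -89781116/879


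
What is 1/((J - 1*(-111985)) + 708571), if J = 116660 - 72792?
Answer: 1/864424 ≈ 1.1568e-6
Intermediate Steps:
J = 43868
1/((J - 1*(-111985)) + 708571) = 1/((43868 - 1*(-111985)) + 708571) = 1/((43868 + 111985) + 708571) = 1/(155853 + 708571) = 1/864424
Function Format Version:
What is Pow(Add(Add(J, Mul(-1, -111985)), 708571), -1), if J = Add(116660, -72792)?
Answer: Rational(1, 864424) ≈ 1.1568e-6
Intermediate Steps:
J = 43868
Pow(Add(Add(J, Mul(-1, -111985)), 708571), -1) = Pow(Add(Add(43868, Mul(-1, -111985)), 708571), -1) = Pow(Add(Add(43868, 111985), 708571), -1) = Pow(Add(155853, 708571), -1) = Pow(864424, -1) = Rational(1, 864424)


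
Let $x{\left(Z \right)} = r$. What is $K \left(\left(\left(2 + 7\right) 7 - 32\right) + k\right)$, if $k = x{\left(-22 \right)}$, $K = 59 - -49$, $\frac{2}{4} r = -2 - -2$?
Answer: $3348$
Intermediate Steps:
$r = 0$ ($r = 2 \left(-2 - -2\right) = 2 \left(-2 + 2\right) = 2 \cdot 0 = 0$)
$x{\left(Z \right)} = 0$
$K = 108$ ($K = 59 + 49 = 108$)
$k = 0$
$K \left(\left(\left(2 + 7\right) 7 - 32\right) + k\right) = 108 \left(\left(\left(2 + 7\right) 7 - 32\right) + 0\right) = 108 \left(\left(9 \cdot 7 - 32\right) + 0\right) = 108 \left(\left(63 - 32\right) + 0\right) = 108 \left(31 + 0\right) = 108 \cdot 31 = 3348$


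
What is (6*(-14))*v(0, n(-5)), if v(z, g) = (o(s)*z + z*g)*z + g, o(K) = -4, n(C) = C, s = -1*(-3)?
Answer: 420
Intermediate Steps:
s = 3
v(z, g) = g + z*(-4*z + g*z) (v(z, g) = (-4*z + z*g)*z + g = (-4*z + g*z)*z + g = z*(-4*z + g*z) + g = g + z*(-4*z + g*z))
(6*(-14))*v(0, n(-5)) = (6*(-14))*(-5 - 4*0**2 - 5*0**2) = -84*(-5 - 4*0 - 5*0) = -84*(-5 + 0 + 0) = -84*(-5) = 420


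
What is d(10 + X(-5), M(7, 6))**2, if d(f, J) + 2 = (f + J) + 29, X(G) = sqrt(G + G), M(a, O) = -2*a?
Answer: (23 + I*sqrt(10))**2 ≈ 519.0 + 145.46*I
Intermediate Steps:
X(G) = sqrt(2)*sqrt(G) (X(G) = sqrt(2*G) = sqrt(2)*sqrt(G))
d(f, J) = 27 + J + f (d(f, J) = -2 + ((f + J) + 29) = -2 + ((J + f) + 29) = -2 + (29 + J + f) = 27 + J + f)
d(10 + X(-5), M(7, 6))**2 = (27 - 2*7 + (10 + sqrt(2)*sqrt(-5)))**2 = (27 - 14 + (10 + sqrt(2)*(I*sqrt(5))))**2 = (27 - 14 + (10 + I*sqrt(10)))**2 = (23 + I*sqrt(10))**2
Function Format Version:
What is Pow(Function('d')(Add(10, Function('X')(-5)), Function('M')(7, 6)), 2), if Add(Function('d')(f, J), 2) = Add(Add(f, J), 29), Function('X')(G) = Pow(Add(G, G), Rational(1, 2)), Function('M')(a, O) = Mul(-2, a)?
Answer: Pow(Add(23, Mul(I, Pow(10, Rational(1, 2)))), 2) ≈ Add(519.00, Mul(145.46, I))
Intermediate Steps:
Function('X')(G) = Mul(Pow(2, Rational(1, 2)), Pow(G, Rational(1, 2))) (Function('X')(G) = Pow(Mul(2, G), Rational(1, 2)) = Mul(Pow(2, Rational(1, 2)), Pow(G, Rational(1, 2))))
Function('d')(f, J) = Add(27, J, f) (Function('d')(f, J) = Add(-2, Add(Add(f, J), 29)) = Add(-2, Add(Add(J, f), 29)) = Add(-2, Add(29, J, f)) = Add(27, J, f))
Pow(Function('d')(Add(10, Function('X')(-5)), Function('M')(7, 6)), 2) = Pow(Add(27, Mul(-2, 7), Add(10, Mul(Pow(2, Rational(1, 2)), Pow(-5, Rational(1, 2))))), 2) = Pow(Add(27, -14, Add(10, Mul(Pow(2, Rational(1, 2)), Mul(I, Pow(5, Rational(1, 2)))))), 2) = Pow(Add(27, -14, Add(10, Mul(I, Pow(10, Rational(1, 2))))), 2) = Pow(Add(23, Mul(I, Pow(10, Rational(1, 2)))), 2)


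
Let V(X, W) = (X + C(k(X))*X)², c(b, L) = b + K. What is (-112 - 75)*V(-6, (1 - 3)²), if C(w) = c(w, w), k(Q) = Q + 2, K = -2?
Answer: -168300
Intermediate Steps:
k(Q) = 2 + Q
c(b, L) = -2 + b (c(b, L) = b - 2 = -2 + b)
C(w) = -2 + w
V(X, W) = (X + X²)² (V(X, W) = (X + (-2 + (2 + X))*X)² = (X + X*X)² = (X + X²)²)
(-112 - 75)*V(-6, (1 - 3)²) = (-112 - 75)*((-6)²*(1 - 6)²) = -6732*(-5)² = -6732*25 = -187*900 = -168300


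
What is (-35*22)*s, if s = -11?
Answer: 8470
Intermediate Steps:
(-35*22)*s = -35*22*(-11) = -770*(-11) = 8470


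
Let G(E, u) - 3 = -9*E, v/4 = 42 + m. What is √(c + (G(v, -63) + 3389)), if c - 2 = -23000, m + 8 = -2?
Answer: I*√20758 ≈ 144.08*I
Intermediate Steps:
m = -10 (m = -8 - 2 = -10)
c = -22998 (c = 2 - 23000 = -22998)
v = 128 (v = 4*(42 - 10) = 4*32 = 128)
G(E, u) = 3 - 9*E
√(c + (G(v, -63) + 3389)) = √(-22998 + ((3 - 9*128) + 3389)) = √(-22998 + ((3 - 1152) + 3389)) = √(-22998 + (-1149 + 3389)) = √(-22998 + 2240) = √(-20758) = I*√20758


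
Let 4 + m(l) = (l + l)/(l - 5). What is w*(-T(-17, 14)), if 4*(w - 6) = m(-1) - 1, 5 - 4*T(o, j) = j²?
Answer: 5539/24 ≈ 230.79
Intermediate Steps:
T(o, j) = 5/4 - j²/4
m(l) = -4 + 2*l/(-5 + l) (m(l) = -4 + (l + l)/(l - 5) = -4 + (2*l)/(-5 + l) = -4 + 2*l/(-5 + l))
w = 29/6 (w = 6 + (2*(10 - 1*(-1))/(-5 - 1) - 1)/4 = 6 + (2*(10 + 1)/(-6) - 1)/4 = 6 + (2*(-⅙)*11 - 1)/4 = 6 + (-11/3 - 1)/4 = 6 + (¼)*(-14/3) = 6 - 7/6 = 29/6 ≈ 4.8333)
w*(-T(-17, 14)) = 29*(-(5/4 - ¼*14²))/6 = 29*(-(5/4 - ¼*196))/6 = 29*(-(5/4 - 49))/6 = 29*(-1*(-191/4))/6 = (29/6)*(191/4) = 5539/24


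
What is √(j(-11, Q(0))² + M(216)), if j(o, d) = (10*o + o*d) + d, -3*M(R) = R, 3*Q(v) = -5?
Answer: 2*√19438/3 ≈ 92.947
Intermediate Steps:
Q(v) = -5/3 (Q(v) = (⅓)*(-5) = -5/3)
M(R) = -R/3
j(o, d) = d + 10*o + d*o (j(o, d) = (10*o + d*o) + d = d + 10*o + d*o)
√(j(-11, Q(0))² + M(216)) = √((-5/3 + 10*(-11) - 5/3*(-11))² - ⅓*216) = √((-5/3 - 110 + 55/3)² - 72) = √((-280/3)² - 72) = √(78400/9 - 72) = √(77752/9) = 2*√19438/3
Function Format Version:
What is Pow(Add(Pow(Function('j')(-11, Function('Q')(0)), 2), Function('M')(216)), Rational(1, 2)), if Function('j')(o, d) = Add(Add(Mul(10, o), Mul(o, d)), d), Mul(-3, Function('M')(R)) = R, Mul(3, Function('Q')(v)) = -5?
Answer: Mul(Rational(2, 3), Pow(19438, Rational(1, 2))) ≈ 92.947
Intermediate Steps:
Function('Q')(v) = Rational(-5, 3) (Function('Q')(v) = Mul(Rational(1, 3), -5) = Rational(-5, 3))
Function('M')(R) = Mul(Rational(-1, 3), R)
Function('j')(o, d) = Add(d, Mul(10, o), Mul(d, o)) (Function('j')(o, d) = Add(Add(Mul(10, o), Mul(d, o)), d) = Add(d, Mul(10, o), Mul(d, o)))
Pow(Add(Pow(Function('j')(-11, Function('Q')(0)), 2), Function('M')(216)), Rational(1, 2)) = Pow(Add(Pow(Add(Rational(-5, 3), Mul(10, -11), Mul(Rational(-5, 3), -11)), 2), Mul(Rational(-1, 3), 216)), Rational(1, 2)) = Pow(Add(Pow(Add(Rational(-5, 3), -110, Rational(55, 3)), 2), -72), Rational(1, 2)) = Pow(Add(Pow(Rational(-280, 3), 2), -72), Rational(1, 2)) = Pow(Add(Rational(78400, 9), -72), Rational(1, 2)) = Pow(Rational(77752, 9), Rational(1, 2)) = Mul(Rational(2, 3), Pow(19438, Rational(1, 2)))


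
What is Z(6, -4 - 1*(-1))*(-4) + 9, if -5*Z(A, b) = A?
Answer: 69/5 ≈ 13.800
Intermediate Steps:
Z(A, b) = -A/5
Z(6, -4 - 1*(-1))*(-4) + 9 = -⅕*6*(-4) + 9 = -6/5*(-4) + 9 = 24/5 + 9 = 69/5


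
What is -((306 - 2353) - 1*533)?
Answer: 2580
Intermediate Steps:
-((306 - 2353) - 1*533) = -(-2047 - 533) = -1*(-2580) = 2580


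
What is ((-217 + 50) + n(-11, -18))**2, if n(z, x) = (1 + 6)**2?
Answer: 13924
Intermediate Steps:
n(z, x) = 49 (n(z, x) = 7**2 = 49)
((-217 + 50) + n(-11, -18))**2 = ((-217 + 50) + 49)**2 = (-167 + 49)**2 = (-118)**2 = 13924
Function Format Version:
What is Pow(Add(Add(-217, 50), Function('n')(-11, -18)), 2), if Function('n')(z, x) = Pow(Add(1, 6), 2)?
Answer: 13924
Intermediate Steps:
Function('n')(z, x) = 49 (Function('n')(z, x) = Pow(7, 2) = 49)
Pow(Add(Add(-217, 50), Function('n')(-11, -18)), 2) = Pow(Add(Add(-217, 50), 49), 2) = Pow(Add(-167, 49), 2) = Pow(-118, 2) = 13924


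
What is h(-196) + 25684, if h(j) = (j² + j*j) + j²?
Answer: 140932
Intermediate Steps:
h(j) = 3*j² (h(j) = (j² + j²) + j² = 2*j² + j² = 3*j²)
h(-196) + 25684 = 3*(-196)² + 25684 = 3*38416 + 25684 = 115248 + 25684 = 140932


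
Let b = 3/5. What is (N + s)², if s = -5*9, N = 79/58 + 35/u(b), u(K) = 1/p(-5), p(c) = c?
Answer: 160807761/3364 ≈ 47803.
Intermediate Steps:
b = ⅗ (b = 3*(⅕) = ⅗ ≈ 0.60000)
u(K) = -⅕ (u(K) = 1/(-5) = -⅕)
N = -10071/58 (N = 79/58 + 35/(-⅕) = 79*(1/58) + 35*(-5) = 79/58 - 175 = -10071/58 ≈ -173.64)
s = -45
(N + s)² = (-10071/58 - 45)² = (-12681/58)² = 160807761/3364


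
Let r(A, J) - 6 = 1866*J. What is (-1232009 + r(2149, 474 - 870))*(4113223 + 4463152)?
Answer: -16903511966125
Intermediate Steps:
r(A, J) = 6 + 1866*J
(-1232009 + r(2149, 474 - 870))*(4113223 + 4463152) = (-1232009 + (6 + 1866*(474 - 870)))*(4113223 + 4463152) = (-1232009 + (6 + 1866*(-396)))*8576375 = (-1232009 + (6 - 738936))*8576375 = (-1232009 - 738930)*8576375 = -1970939*8576375 = -16903511966125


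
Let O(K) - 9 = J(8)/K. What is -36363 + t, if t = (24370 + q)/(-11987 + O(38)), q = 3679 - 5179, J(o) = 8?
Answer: -4137926672/113789 ≈ -36365.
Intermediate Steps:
O(K) = 9 + 8/K
q = -1500
t = -217265/113789 (t = (24370 - 1500)/(-11987 + (9 + 8/38)) = 22870/(-11987 + (9 + 8*(1/38))) = 22870/(-11987 + (9 + 4/19)) = 22870/(-11987 + 175/19) = 22870/(-227578/19) = 22870*(-19/227578) = -217265/113789 ≈ -1.9094)
-36363 + t = -36363 - 217265/113789 = -4137926672/113789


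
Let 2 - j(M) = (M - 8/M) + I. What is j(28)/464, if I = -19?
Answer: -47/3248 ≈ -0.014470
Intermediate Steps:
j(M) = 21 - M + 8/M (j(M) = 2 - ((M - 8/M) - 19) = 2 - (-19 + M - 8/M) = 2 + (19 - M + 8/M) = 21 - M + 8/M)
j(28)/464 = (21 - 1*28 + 8/28)/464 = (21 - 28 + 8*(1/28))*(1/464) = (21 - 28 + 2/7)*(1/464) = -47/7*1/464 = -47/3248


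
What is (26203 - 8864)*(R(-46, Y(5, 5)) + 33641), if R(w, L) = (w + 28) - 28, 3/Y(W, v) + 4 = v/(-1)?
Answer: 582503705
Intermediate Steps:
Y(W, v) = 3/(-4 - v) (Y(W, v) = 3/(-4 + v/(-1)) = 3/(-4 + v*(-1)) = 3/(-4 - v))
R(w, L) = w (R(w, L) = (28 + w) - 28 = w)
(26203 - 8864)*(R(-46, Y(5, 5)) + 33641) = (26203 - 8864)*(-46 + 33641) = 17339*33595 = 582503705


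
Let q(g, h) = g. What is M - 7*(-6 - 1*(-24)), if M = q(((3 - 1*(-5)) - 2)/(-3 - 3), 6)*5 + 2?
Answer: -129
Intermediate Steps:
M = -3 (M = (((3 - 1*(-5)) - 2)/(-3 - 3))*5 + 2 = (((3 + 5) - 2)/(-6))*5 + 2 = ((8 - 2)*(-⅙))*5 + 2 = (6*(-⅙))*5 + 2 = -1*5 + 2 = -5 + 2 = -3)
M - 7*(-6 - 1*(-24)) = -3 - 7*(-6 - 1*(-24)) = -3 - 7*(-6 + 24) = -3 - 7*18 = -3 - 126 = -129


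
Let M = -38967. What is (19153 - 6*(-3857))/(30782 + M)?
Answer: -8459/1637 ≈ -5.1674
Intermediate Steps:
(19153 - 6*(-3857))/(30782 + M) = (19153 - 6*(-3857))/(30782 - 38967) = (19153 + 23142)/(-8185) = 42295*(-1/8185) = -8459/1637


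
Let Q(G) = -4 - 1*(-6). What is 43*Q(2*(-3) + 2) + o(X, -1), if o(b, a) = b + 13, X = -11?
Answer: 88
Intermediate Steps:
Q(G) = 2 (Q(G) = -4 + 6 = 2)
o(b, a) = 13 + b
43*Q(2*(-3) + 2) + o(X, -1) = 43*2 + (13 - 11) = 86 + 2 = 88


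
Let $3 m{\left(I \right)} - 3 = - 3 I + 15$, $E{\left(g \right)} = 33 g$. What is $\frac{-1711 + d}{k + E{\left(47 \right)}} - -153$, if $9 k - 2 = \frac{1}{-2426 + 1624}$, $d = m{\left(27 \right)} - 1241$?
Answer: $\frac{1691639199}{11196721} \approx 151.08$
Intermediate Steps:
$m{\left(I \right)} = 6 - I$ ($m{\left(I \right)} = 1 + \frac{- 3 I + 15}{3} = 1 + \frac{15 - 3 I}{3} = 1 - \left(-5 + I\right) = 6 - I$)
$d = -1262$ ($d = \left(6 - 27\right) - 1241 = -21 - 1241 = -1262$)
$k = \frac{1603}{7218}$ ($k = \frac{2}{9} + \frac{1}{9 \left(-2426 + 1624\right)} = \frac{2}{9} + \frac{1}{9 \left(-802\right)} = \frac{2}{9} + \frac{1}{9} \left(- \frac{1}{802}\right) = \frac{2}{9} - \frac{1}{7218} = \frac{1603}{7218} \approx 0.22208$)
$\frac{-1711 + d}{k + E{\left(47 \right)}} - -153 = \frac{-1711 - 1262}{\frac{1603}{7218} + 33 \cdot 47} - -153 = - \frac{2973}{\frac{1603}{7218} + 1551} + 153 = - \frac{2973}{\frac{11196721}{7218}} + 153 = \left(-2973\right) \frac{7218}{11196721} + 153 = - \frac{21459114}{11196721} + 153 = \frac{1691639199}{11196721}$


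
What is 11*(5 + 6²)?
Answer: 451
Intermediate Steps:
11*(5 + 6²) = 11*(5 + 36) = 11*41 = 451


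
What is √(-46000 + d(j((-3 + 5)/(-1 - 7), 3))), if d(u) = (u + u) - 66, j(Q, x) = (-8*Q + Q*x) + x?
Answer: 3*I*√20470/2 ≈ 214.61*I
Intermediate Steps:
j(Q, x) = x - 8*Q + Q*x
d(u) = -66 + 2*u (d(u) = 2*u - 66 = -66 + 2*u)
√(-46000 + d(j((-3 + 5)/(-1 - 7), 3))) = √(-46000 + (-66 + 2*(3 - 8*(-3 + 5)/(-1 - 7) + ((-3 + 5)/(-1 - 7))*3))) = √(-46000 + (-66 + 2*(3 - 16/(-8) + (2/(-8))*3))) = √(-46000 + (-66 + 2*(3 - 16*(-1)/8 + (2*(-⅛))*3))) = √(-46000 + (-66 + 2*(3 - 8*(-¼) - ¼*3))) = √(-46000 + (-66 + 2*(3 + 2 - ¾))) = √(-46000 + (-66 + 2*(17/4))) = √(-46000 + (-66 + 17/2)) = √(-46000 - 115/2) = √(-92115/2) = 3*I*√20470/2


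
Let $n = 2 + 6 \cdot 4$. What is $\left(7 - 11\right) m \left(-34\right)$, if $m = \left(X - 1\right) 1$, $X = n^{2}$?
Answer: $91800$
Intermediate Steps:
$n = 26$ ($n = 2 + 24 = 26$)
$X = 676$ ($X = 26^{2} = 676$)
$m = 675$ ($m = \left(676 - 1\right) 1 = 675 \cdot 1 = 675$)
$\left(7 - 11\right) m \left(-34\right) = \left(7 - 11\right) 675 \left(-34\right) = \left(-4\right) 675 \left(-34\right) = \left(-2700\right) \left(-34\right) = 91800$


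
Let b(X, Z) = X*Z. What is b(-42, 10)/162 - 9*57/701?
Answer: -62921/18927 ≈ -3.3244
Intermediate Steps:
b(-42, 10)/162 - 9*57/701 = -42*10/162 - 9*57/701 = -420*1/162 - 513*1/701 = -70/27 - 513/701 = -62921/18927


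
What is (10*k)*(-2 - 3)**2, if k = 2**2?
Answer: 1000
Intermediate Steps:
k = 4
(10*k)*(-2 - 3)**2 = (10*4)*(-2 - 3)**2 = 40*(-5)**2 = 40*25 = 1000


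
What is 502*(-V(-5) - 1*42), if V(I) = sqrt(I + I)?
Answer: -21084 - 502*I*sqrt(10) ≈ -21084.0 - 1587.5*I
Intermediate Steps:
V(I) = sqrt(2)*sqrt(I) (V(I) = sqrt(2*I) = sqrt(2)*sqrt(I))
502*(-V(-5) - 1*42) = 502*(-sqrt(2)*sqrt(-5) - 1*42) = 502*(-sqrt(2)*I*sqrt(5) - 42) = 502*(-I*sqrt(10) - 42) = 502*(-42 - I*sqrt(10)) = -21084 - 502*I*sqrt(10)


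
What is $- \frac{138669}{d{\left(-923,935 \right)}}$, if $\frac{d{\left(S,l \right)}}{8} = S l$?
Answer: $\frac{8157}{406120} \approx 0.020085$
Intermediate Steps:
$d{\left(S,l \right)} = 8 S l$
$- \frac{138669}{d{\left(-923,935 \right)}} = - \frac{138669}{8 \left(-923\right) 935} = - \frac{138669}{-6904040} = - \frac{138669 \left(-1\right)}{6904040} = \left(-1\right) \left(- \frac{8157}{406120}\right) = \frac{8157}{406120}$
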